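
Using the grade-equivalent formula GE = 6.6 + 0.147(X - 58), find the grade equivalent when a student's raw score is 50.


raw - median = 50 - 58 = -8
slope * diff = 0.147 * -8 = -1.176
GE = 6.6 + -1.176
GE = 5.424

5.424


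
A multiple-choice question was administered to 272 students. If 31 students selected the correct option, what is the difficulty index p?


Item difficulty p = number correct / total examinees
p = 31 / 272
p = 0.114

0.114


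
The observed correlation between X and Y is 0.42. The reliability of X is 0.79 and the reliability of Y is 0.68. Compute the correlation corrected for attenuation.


r_corrected = rxy / sqrt(rxx * ryy)
= 0.42 / sqrt(0.79 * 0.68)
= 0.42 / sqrt(0.5372)
= 0.42 / 0.732939
r_corrected = 0.573

0.573


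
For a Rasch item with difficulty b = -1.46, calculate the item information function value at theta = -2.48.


P = 1/(1+exp(-(-2.48--1.46))) = 0.265
I = P*(1-P) = 0.265 * 0.735
I = 0.1948

0.1948


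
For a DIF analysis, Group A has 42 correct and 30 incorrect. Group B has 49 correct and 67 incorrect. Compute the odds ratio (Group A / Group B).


Odds_A = 42/30 = 1.4
Odds_B = 49/67 = 0.7313
OR = Odds_A / Odds_B = 1.4 / 0.7313
Exactly, OR = (42 * 67) / (30 * 49) = 2814 / 1470
OR = 1.9143

1.9143


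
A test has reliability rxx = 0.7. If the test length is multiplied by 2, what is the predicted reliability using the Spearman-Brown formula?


r_new = (n * rxx) / (1 + (n-1) * rxx)
r_new = (2 * 0.7) / (1 + 1 * 0.7)
r_new = 1.4 / 1.7
r_new = 0.8235

0.8235


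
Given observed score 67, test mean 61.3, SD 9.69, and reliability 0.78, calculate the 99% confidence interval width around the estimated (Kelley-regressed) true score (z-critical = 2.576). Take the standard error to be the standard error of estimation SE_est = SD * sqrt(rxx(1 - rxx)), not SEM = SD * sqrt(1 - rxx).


True score estimate = 0.78*67 + 0.22*61.3 = 65.746
SE_est = SD * sqrt(rxx * (1 - rxx)) = 9.69 * sqrt(0.78 * 0.22) = 9.69 * sqrt(0.1716) = 4.014047
CI = T_est +/- z * SE_est, so width = 2 * z * SE_est = 2 * 2.576 * 4.014047
Width = 20.6804

20.6804


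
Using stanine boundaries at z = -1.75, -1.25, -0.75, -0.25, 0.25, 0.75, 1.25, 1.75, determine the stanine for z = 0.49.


Stanine boundaries: [-1.75, -1.25, -0.75, -0.25, 0.25, 0.75, 1.25, 1.75]
z = 0.49
Check each boundary:
  z >= -1.75 -> could be stanine 2
  z >= -1.25 -> could be stanine 3
  z >= -0.75 -> could be stanine 4
  z >= -0.25 -> could be stanine 5
  z >= 0.25 -> could be stanine 6
  z < 0.75
  z < 1.25
  z < 1.75
Highest qualifying boundary gives stanine = 6

6


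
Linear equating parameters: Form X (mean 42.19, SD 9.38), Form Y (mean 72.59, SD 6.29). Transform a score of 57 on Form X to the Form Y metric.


slope = SD_Y / SD_X = 6.29 / 9.38 ~ 0.6706
intercept = mean_Y - slope * mean_X = 72.59 - (6.29 / 9.38) * 42.19 ~ 44.2984
Y = slope * X + intercept. To avoid rounding drift from the rounded slope/intercept, evaluate the equivalent form Y = mean_Y + SD_Y * (X - mean_X) / SD_X at full precision:
Y = 72.59 + 6.29 * (57 - 42.19) / 9.38
Y = 72.59 + 6.29 * 14.81 / 9.38
Y = 72.59 + 93.1549 / 9.38
Y = 72.59 + 9.9312
Y = 82.5212

82.5212


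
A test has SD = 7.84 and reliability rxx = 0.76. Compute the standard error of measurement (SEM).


SEM = SD * sqrt(1 - rxx)
SEM = 7.84 * sqrt(1 - 0.76)
SEM = 7.84 * sqrt(0.24) = 7.84 * 0.489898
SEM = 3.8408

3.8408


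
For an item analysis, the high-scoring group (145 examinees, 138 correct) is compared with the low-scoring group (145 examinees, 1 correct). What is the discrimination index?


p_upper = 138/145 = 0.9517
p_lower = 1/145 = 0.0069
D = 0.9517 - 0.0069 = 0.9448

0.9448


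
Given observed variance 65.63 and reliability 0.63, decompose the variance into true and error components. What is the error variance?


var_true = rxx * var_obs = 0.63 * 65.63 = 41.3469
var_error = var_obs - var_true
var_error = 65.63 - 41.3469
var_error = 24.2831

24.2831


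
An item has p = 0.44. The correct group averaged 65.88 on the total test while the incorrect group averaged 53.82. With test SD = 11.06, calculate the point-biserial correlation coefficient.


q = 1 - p = 0.56
rpb = ((M1 - M0) / SD) * sqrt(p * q)
rpb = ((65.88 - 53.82) / 11.06) * sqrt(0.44 * 0.56)
rpb = 0.5413

0.5413


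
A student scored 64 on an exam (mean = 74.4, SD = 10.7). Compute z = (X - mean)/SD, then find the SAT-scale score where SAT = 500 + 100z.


z = (X - mean) / SD = (64 - 74.4) / 10.7
z = -10.4 / 10.7
z = -0.972
SAT-scale = SAT = 500 + 100z
Carry z at full precision (z = -10.4 / 10.7) into the conversion:
SAT-scale = 500 + 100 * (-10.4 / 10.7) = 500 + -1040 / 10.7
SAT-scale = 500 + -97.1963
SAT-scale = 402.8037

402.8037


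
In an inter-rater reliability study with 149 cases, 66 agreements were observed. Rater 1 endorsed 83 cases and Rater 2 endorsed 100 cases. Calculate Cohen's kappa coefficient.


P_o = 66/149 = 0.442953
P_e = (83*100 + 66*49) / 22201 = 0.519526
kappa = (P_o - P_e) / (1 - P_e)
kappa = (0.442953 - 0.519526) / (1 - 0.519526)
kappa = -0.1594

-0.1594


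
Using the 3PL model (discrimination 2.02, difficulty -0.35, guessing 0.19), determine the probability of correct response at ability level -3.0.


logit = 2.02*(-3.0 - -0.35) = -5.353
P* = 1/(1 + exp(--5.353)) = 0.0047
P = 0.19 + (1 - 0.19) * 0.0047
P = 0.1938

0.1938


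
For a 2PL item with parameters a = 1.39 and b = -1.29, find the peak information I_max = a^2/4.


For 2PL, max info at theta = b = -1.29
I_max = a^2 / 4 = 1.39^2 / 4
= 1.9321 / 4
I_max = 0.483

0.483


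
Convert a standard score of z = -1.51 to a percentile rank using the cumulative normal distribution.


CDF(z) = 0.5 * (1 + erf(z/sqrt(2)))
erf(-1.0677) = -0.869
CDF = 0.0655
Percentile rank = 0.0655 * 100 = 6.55

6.55


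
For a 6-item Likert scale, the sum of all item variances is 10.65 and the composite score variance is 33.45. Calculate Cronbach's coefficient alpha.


alpha = (k/(k-1)) * (1 - sum(si^2)/s_total^2)
= (6/5) * (1 - 10.65/33.45)
alpha = 0.8179

0.8179


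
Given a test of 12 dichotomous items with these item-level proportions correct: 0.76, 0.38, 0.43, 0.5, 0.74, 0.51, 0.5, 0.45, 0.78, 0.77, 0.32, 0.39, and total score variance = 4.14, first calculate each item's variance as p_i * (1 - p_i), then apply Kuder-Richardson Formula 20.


For each item, compute p_i * q_i:
  Item 1: 0.76 * 0.24 = 0.1824
  Item 2: 0.38 * 0.62 = 0.2356
  Item 3: 0.43 * 0.57 = 0.2451
  Item 4: 0.5 * 0.5 = 0.25
  Item 5: 0.74 * 0.26 = 0.1924
  Item 6: 0.51 * 0.49 = 0.2499
  Item 7: 0.5 * 0.5 = 0.25
  Item 8: 0.45 * 0.55 = 0.2475
  Item 9: 0.78 * 0.22 = 0.1716
  Item 10: 0.77 * 0.23 = 0.1771
  Item 11: 0.32 * 0.68 = 0.2176
  Item 12: 0.39 * 0.61 = 0.2379
Sum(p_i * q_i) = 0.1824 + 0.2356 + 0.2451 + 0.25 + 0.1924 + 0.2499 + 0.25 + 0.2475 + 0.1716 + 0.1771 + 0.2176 + 0.2379 = 2.6571
KR-20 = (k/(k-1)) * (1 - Sum(p_i*q_i) / Var_total)
= (12/11) * (1 - 2.6571/4.14)
= 1.0909 * 0.3582
KR-20 = 0.3908

0.3908


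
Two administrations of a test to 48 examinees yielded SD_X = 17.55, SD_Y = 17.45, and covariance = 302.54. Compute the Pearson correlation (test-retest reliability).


r = cov(X,Y) / (SD_X * SD_Y)
r = 302.54 / (17.55 * 17.45)
r = 302.54 / 306.2475
r = 0.9879

0.9879


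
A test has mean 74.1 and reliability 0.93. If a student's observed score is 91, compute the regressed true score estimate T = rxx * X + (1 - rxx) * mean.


T_est = rxx * X + (1 - rxx) * mean
T_est = 0.93 * 91 + 0.07 * 74.1
T_est = 84.63 + 5.187
T_est = 89.817

89.817


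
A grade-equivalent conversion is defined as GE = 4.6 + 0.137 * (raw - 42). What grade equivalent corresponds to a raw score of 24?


raw - median = 24 - 42 = -18
slope * diff = 0.137 * -18 = -2.466
GE = 4.6 + -2.466
GE = 2.134

2.134


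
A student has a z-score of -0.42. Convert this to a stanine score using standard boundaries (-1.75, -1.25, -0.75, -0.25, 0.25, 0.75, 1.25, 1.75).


Stanine boundaries: [-1.75, -1.25, -0.75, -0.25, 0.25, 0.75, 1.25, 1.75]
z = -0.42
Check each boundary:
  z >= -1.75 -> could be stanine 2
  z >= -1.25 -> could be stanine 3
  z >= -0.75 -> could be stanine 4
  z < -0.25
  z < 0.25
  z < 0.75
  z < 1.25
  z < 1.75
Highest qualifying boundary gives stanine = 4

4


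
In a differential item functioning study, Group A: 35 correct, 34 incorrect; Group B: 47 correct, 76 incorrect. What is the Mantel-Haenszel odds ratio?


Odds_A = 35/34 = 1.0294
Odds_B = 47/76 = 0.6184
OR = Odds_A / Odds_B = 1.0294 / 0.6184
Exactly, OR = (35 * 76) / (34 * 47) = 2660 / 1598
OR = 1.6646

1.6646


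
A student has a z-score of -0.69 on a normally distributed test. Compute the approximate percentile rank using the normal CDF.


CDF(z) = 0.5 * (1 + erf(z/sqrt(2)))
erf(-0.4879) = -0.5098
CDF = 0.2451
Percentile rank = 0.2451 * 100 = 24.51

24.51


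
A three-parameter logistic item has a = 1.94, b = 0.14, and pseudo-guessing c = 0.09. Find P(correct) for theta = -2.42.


logit = 1.94*(-2.42 - 0.14) = -4.9664
P* = 1/(1 + exp(--4.9664)) = 0.0069
P = 0.09 + (1 - 0.09) * 0.0069
P = 0.0963

0.0963


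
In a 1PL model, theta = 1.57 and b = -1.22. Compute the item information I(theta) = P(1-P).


P = 1/(1+exp(-(1.57--1.22))) = 0.9421
I = P*(1-P) = 0.9421 * 0.0579
I = 0.0545

0.0545


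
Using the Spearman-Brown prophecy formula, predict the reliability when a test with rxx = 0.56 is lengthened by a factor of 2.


r_new = (n * rxx) / (1 + (n-1) * rxx)
r_new = (2 * 0.56) / (1 + 1 * 0.56)
r_new = 1.12 / 1.56
r_new = 0.7179

0.7179


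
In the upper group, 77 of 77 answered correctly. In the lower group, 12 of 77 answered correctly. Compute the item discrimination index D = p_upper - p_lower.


p_upper = 77/77 = 1.0
p_lower = 12/77 = 0.1558
D = 1.0 - 0.1558 = 0.8442

0.8442


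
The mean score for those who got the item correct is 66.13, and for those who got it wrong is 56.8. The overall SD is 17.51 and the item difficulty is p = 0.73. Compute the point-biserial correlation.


q = 1 - p = 0.27
rpb = ((M1 - M0) / SD) * sqrt(p * q)
rpb = ((66.13 - 56.8) / 17.51) * sqrt(0.73 * 0.27)
rpb = 0.2366

0.2366


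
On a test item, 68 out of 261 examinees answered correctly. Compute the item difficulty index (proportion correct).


Item difficulty p = number correct / total examinees
p = 68 / 261
p = 0.2605

0.2605


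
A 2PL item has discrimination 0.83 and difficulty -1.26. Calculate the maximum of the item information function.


For 2PL, max info at theta = b = -1.26
I_max = a^2 / 4 = 0.83^2 / 4
= 0.6889 / 4
I_max = 0.1722

0.1722


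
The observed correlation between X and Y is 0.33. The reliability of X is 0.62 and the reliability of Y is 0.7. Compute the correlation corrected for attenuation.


r_corrected = rxy / sqrt(rxx * ryy)
= 0.33 / sqrt(0.62 * 0.7)
= 0.33 / sqrt(0.434)
= 0.33 / 0.658787
r_corrected = 0.5009

0.5009


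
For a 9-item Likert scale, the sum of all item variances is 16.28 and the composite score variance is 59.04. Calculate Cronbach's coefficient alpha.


alpha = (k/(k-1)) * (1 - sum(si^2)/s_total^2)
= (9/8) * (1 - 16.28/59.04)
alpha = 0.8148

0.8148


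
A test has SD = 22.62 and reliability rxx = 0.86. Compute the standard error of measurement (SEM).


SEM = SD * sqrt(1 - rxx)
SEM = 22.62 * sqrt(1 - 0.86)
SEM = 22.62 * sqrt(0.14) = 22.62 * 0.374166
SEM = 8.4636

8.4636


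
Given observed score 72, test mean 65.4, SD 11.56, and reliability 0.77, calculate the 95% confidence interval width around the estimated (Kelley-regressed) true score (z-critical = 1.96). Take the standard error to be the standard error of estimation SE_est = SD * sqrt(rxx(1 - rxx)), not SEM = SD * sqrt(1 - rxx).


True score estimate = 0.77*72 + 0.23*65.4 = 70.482
SE_est = SD * sqrt(rxx * (1 - rxx)) = 11.56 * sqrt(0.77 * 0.23) = 11.56 * sqrt(0.1771) = 4.864824
CI = T_est +/- z * SE_est, so width = 2 * z * SE_est = 2 * 1.96 * 4.864824
Width = 19.0701

19.0701


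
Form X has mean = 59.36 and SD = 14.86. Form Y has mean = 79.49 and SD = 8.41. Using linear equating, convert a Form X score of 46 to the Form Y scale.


slope = SD_Y / SD_X = 8.41 / 14.86 ~ 0.5659
intercept = mean_Y - slope * mean_X = 79.49 - (8.41 / 14.86) * 59.36 ~ 45.8953
Y = slope * X + intercept. To avoid rounding drift from the rounded slope/intercept, evaluate the equivalent form Y = mean_Y + SD_Y * (X - mean_X) / SD_X at full precision:
Y = 79.49 + 8.41 * (46 - 59.36) / 14.86
Y = 79.49 - 8.41 * 13.36 / 14.86
Y = 79.49 - 112.3576 / 14.86
Y = 79.49 - 7.5611
Y = 71.9289

71.9289


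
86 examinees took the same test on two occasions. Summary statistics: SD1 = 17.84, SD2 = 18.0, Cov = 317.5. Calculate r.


r = cov(X,Y) / (SD_X * SD_Y)
r = 317.5 / (17.84 * 18.0)
r = 317.5 / 321.12
r = 0.9887

0.9887


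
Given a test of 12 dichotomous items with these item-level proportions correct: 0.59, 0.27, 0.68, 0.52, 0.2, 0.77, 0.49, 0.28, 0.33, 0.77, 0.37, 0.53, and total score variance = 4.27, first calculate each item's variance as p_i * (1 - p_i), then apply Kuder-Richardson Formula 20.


For each item, compute p_i * q_i:
  Item 1: 0.59 * 0.41 = 0.2419
  Item 2: 0.27 * 0.73 = 0.1971
  Item 3: 0.68 * 0.32 = 0.2176
  Item 4: 0.52 * 0.48 = 0.2496
  Item 5: 0.2 * 0.8 = 0.16
  Item 6: 0.77 * 0.23 = 0.1771
  Item 7: 0.49 * 0.51 = 0.2499
  Item 8: 0.28 * 0.72 = 0.2016
  Item 9: 0.33 * 0.67 = 0.2211
  Item 10: 0.77 * 0.23 = 0.1771
  Item 11: 0.37 * 0.63 = 0.2331
  Item 12: 0.53 * 0.47 = 0.2491
Sum(p_i * q_i) = 0.2419 + 0.1971 + 0.2176 + 0.2496 + 0.16 + 0.1771 + 0.2499 + 0.2016 + 0.2211 + 0.1771 + 0.2331 + 0.2491 = 2.5752
KR-20 = (k/(k-1)) * (1 - Sum(p_i*q_i) / Var_total)
= (12/11) * (1 - 2.5752/4.27)
= 1.0909 * 0.3969
KR-20 = 0.433

0.433


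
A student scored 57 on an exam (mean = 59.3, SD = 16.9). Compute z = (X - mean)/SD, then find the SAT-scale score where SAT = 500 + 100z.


z = (X - mean) / SD = (57 - 59.3) / 16.9
z = -2.3 / 16.9
z = -0.1361
SAT-scale = SAT = 500 + 100z
Carry z at full precision (z = -2.3 / 16.9) into the conversion:
SAT-scale = 500 + 100 * (-2.3 / 16.9) = 500 + -230 / 16.9
SAT-scale = 500 + -13.6095
SAT-scale = 486.3905

486.3905


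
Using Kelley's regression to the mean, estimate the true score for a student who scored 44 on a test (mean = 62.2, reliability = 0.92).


T_est = rxx * X + (1 - rxx) * mean
T_est = 0.92 * 44 + 0.08 * 62.2
T_est = 40.48 + 4.976
T_est = 45.456

45.456


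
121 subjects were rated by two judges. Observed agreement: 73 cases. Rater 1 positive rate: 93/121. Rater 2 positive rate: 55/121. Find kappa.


P_o = 73/121 = 0.603306
P_e = (93*55 + 28*66) / 14641 = 0.475582
kappa = (P_o - P_e) / (1 - P_e)
kappa = (0.603306 - 0.475582) / (1 - 0.475582)
kappa = 0.2436

0.2436


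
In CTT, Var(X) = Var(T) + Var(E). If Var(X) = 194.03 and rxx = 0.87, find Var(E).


var_true = rxx * var_obs = 0.87 * 194.03 = 168.8061
var_error = var_obs - var_true
var_error = 194.03 - 168.8061
var_error = 25.2239

25.2239


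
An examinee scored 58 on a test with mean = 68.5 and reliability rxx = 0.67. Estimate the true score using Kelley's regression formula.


T_est = rxx * X + (1 - rxx) * mean
T_est = 0.67 * 58 + 0.33 * 68.5
T_est = 38.86 + 22.605
T_est = 61.465

61.465


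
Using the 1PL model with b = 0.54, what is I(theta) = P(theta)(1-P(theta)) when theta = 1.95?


P = 1/(1+exp(-(1.95-0.54))) = 0.8038
I = P*(1-P) = 0.8038 * 0.1962
I = 0.1577

0.1577


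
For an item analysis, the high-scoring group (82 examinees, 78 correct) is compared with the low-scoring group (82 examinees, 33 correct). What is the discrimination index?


p_upper = 78/82 = 0.9512
p_lower = 33/82 = 0.4024
D = 0.9512 - 0.4024 = 0.5488

0.5488


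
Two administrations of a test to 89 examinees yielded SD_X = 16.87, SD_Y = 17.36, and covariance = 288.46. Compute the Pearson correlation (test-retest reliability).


r = cov(X,Y) / (SD_X * SD_Y)
r = 288.46 / (16.87 * 17.36)
r = 288.46 / 292.8632
r = 0.985

0.985


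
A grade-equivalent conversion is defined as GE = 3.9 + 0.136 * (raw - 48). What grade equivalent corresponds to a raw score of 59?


raw - median = 59 - 48 = 11
slope * diff = 0.136 * 11 = 1.496
GE = 3.9 + 1.496
GE = 5.396

5.396


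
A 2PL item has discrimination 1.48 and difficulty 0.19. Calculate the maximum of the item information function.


For 2PL, max info at theta = b = 0.19
I_max = a^2 / 4 = 1.48^2 / 4
= 2.1904 / 4
I_max = 0.5476

0.5476


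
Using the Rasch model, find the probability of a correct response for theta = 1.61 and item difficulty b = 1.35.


theta - b = 1.61 - 1.35 = 0.26
exp(-(theta - b)) = exp(-0.26) = 0.7711
P = 1 / (1 + 0.7711)
P = 0.5646

0.5646


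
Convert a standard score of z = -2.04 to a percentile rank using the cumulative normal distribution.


CDF(z) = 0.5 * (1 + erf(z/sqrt(2)))
erf(-1.4425) = -0.9586
CDF = 0.0207
Percentile rank = 0.0207 * 100 = 2.07

2.07


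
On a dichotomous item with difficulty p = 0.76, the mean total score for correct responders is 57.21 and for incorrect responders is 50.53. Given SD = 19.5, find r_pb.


q = 1 - p = 0.24
rpb = ((M1 - M0) / SD) * sqrt(p * q)
rpb = ((57.21 - 50.53) / 19.5) * sqrt(0.76 * 0.24)
rpb = 0.1463

0.1463


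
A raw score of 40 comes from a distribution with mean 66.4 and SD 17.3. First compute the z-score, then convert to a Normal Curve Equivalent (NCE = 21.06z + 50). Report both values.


z = (X - mean) / SD = (40 - 66.4) / 17.3
z = -26.4 / 17.3
z = -1.526
NCE = NCE = 21.06z + 50
Carry z at full precision (z = -26.4 / 17.3) into the conversion:
NCE = 21.06 * (-26.4 / 17.3) + 50 = -555.984 / 17.3 + 50
NCE = -32.1378 + 50
NCE = 17.8622

17.8622


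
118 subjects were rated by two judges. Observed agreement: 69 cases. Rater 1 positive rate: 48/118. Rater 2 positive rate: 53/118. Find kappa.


P_o = 69/118 = 0.584746
P_e = (48*53 + 70*65) / 13924 = 0.50948
kappa = (P_o - P_e) / (1 - P_e)
kappa = (0.584746 - 0.50948) / (1 - 0.50948)
kappa = 0.1534

0.1534


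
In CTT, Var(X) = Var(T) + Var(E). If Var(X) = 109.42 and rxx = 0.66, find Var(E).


var_true = rxx * var_obs = 0.66 * 109.42 = 72.2172
var_error = var_obs - var_true
var_error = 109.42 - 72.2172
var_error = 37.2028

37.2028


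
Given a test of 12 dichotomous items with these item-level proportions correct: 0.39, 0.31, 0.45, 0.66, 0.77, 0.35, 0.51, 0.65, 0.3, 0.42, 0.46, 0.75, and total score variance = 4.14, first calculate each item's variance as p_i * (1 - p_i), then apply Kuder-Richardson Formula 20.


For each item, compute p_i * q_i:
  Item 1: 0.39 * 0.61 = 0.2379
  Item 2: 0.31 * 0.69 = 0.2139
  Item 3: 0.45 * 0.55 = 0.2475
  Item 4: 0.66 * 0.34 = 0.2244
  Item 5: 0.77 * 0.23 = 0.1771
  Item 6: 0.35 * 0.65 = 0.2275
  Item 7: 0.51 * 0.49 = 0.2499
  Item 8: 0.65 * 0.35 = 0.2275
  Item 9: 0.3 * 0.7 = 0.21
  Item 10: 0.42 * 0.58 = 0.2436
  Item 11: 0.46 * 0.54 = 0.2484
  Item 12: 0.75 * 0.25 = 0.1875
Sum(p_i * q_i) = 0.2379 + 0.2139 + 0.2475 + 0.2244 + 0.1771 + 0.2275 + 0.2499 + 0.2275 + 0.21 + 0.2436 + 0.2484 + 0.1875 = 2.6952
KR-20 = (k/(k-1)) * (1 - Sum(p_i*q_i) / Var_total)
= (12/11) * (1 - 2.6952/4.14)
= 1.0909 * 0.349
KR-20 = 0.3807

0.3807


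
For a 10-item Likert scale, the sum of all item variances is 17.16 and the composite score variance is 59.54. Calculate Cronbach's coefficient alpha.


alpha = (k/(k-1)) * (1 - sum(si^2)/s_total^2)
= (10/9) * (1 - 17.16/59.54)
alpha = 0.7909

0.7909


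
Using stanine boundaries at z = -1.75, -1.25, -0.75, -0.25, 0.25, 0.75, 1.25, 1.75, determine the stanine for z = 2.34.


Stanine boundaries: [-1.75, -1.25, -0.75, -0.25, 0.25, 0.75, 1.25, 1.75]
z = 2.34
Check each boundary:
  z >= -1.75 -> could be stanine 2
  z >= -1.25 -> could be stanine 3
  z >= -0.75 -> could be stanine 4
  z >= -0.25 -> could be stanine 5
  z >= 0.25 -> could be stanine 6
  z >= 0.75 -> could be stanine 7
  z >= 1.25 -> could be stanine 8
  z >= 1.75 -> could be stanine 9
Highest qualifying boundary gives stanine = 9

9


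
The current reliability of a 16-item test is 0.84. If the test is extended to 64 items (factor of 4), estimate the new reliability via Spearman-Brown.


r_new = (n * rxx) / (1 + (n-1) * rxx)
r_new = (4 * 0.84) / (1 + 3 * 0.84)
r_new = 3.36 / 3.52
r_new = 0.9545

0.9545


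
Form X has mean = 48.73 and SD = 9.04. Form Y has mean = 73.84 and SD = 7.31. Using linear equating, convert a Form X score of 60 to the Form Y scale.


slope = SD_Y / SD_X = 7.31 / 9.04 ~ 0.8086
intercept = mean_Y - slope * mean_X = 73.84 - (7.31 / 9.04) * 48.73 ~ 34.4355
Y = slope * X + intercept. To avoid rounding drift from the rounded slope/intercept, evaluate the equivalent form Y = mean_Y + SD_Y * (X - mean_X) / SD_X at full precision:
Y = 73.84 + 7.31 * (60 - 48.73) / 9.04
Y = 73.84 + 7.31 * 11.27 / 9.04
Y = 73.84 + 82.3837 / 9.04
Y = 73.84 + 9.1132
Y = 82.9532

82.9532


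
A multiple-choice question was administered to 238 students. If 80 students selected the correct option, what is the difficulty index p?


Item difficulty p = number correct / total examinees
p = 80 / 238
p = 0.3361

0.3361


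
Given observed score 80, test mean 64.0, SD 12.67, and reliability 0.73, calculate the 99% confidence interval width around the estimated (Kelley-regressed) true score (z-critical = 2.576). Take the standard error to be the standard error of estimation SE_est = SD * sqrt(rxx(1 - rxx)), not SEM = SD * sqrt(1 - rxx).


True score estimate = 0.73*80 + 0.27*64.0 = 75.68
SE_est = SD * sqrt(rxx * (1 - rxx)) = 12.67 * sqrt(0.73 * 0.27) = 12.67 * sqrt(0.1971) = 5.624966
CI = T_est +/- z * SE_est, so width = 2 * z * SE_est = 2 * 2.576 * 5.624966
Width = 28.9798

28.9798


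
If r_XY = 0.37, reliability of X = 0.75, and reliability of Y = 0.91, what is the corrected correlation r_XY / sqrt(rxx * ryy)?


r_corrected = rxy / sqrt(rxx * ryy)
= 0.37 / sqrt(0.75 * 0.91)
= 0.37 / sqrt(0.6825)
= 0.37 / 0.826136
r_corrected = 0.4479

0.4479


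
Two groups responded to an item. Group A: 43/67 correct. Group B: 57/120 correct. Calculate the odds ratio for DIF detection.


Odds_A = 43/24 = 1.7917
Odds_B = 57/63 = 0.9048
OR = Odds_A / Odds_B = 1.7917 / 0.9048
Exactly, OR = (43 * 63) / (24 * 57) = 2709 / 1368
OR = 1.9803

1.9803


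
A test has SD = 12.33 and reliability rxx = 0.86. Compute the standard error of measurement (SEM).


SEM = SD * sqrt(1 - rxx)
SEM = 12.33 * sqrt(1 - 0.86)
SEM = 12.33 * sqrt(0.14) = 12.33 * 0.374166
SEM = 4.6135

4.6135


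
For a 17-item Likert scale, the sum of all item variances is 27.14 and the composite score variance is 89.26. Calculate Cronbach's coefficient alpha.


alpha = (k/(k-1)) * (1 - sum(si^2)/s_total^2)
= (17/16) * (1 - 27.14/89.26)
alpha = 0.7394

0.7394


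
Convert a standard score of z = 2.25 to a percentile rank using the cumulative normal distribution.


CDF(z) = 0.5 * (1 + erf(z/sqrt(2)))
erf(1.591) = 0.9756
CDF = 0.9878
Percentile rank = 0.9878 * 100 = 98.78

98.78


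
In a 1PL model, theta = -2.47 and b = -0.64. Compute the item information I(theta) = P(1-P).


P = 1/(1+exp(-(-2.47--0.64))) = 0.1382
I = P*(1-P) = 0.1382 * 0.8618
I = 0.1191

0.1191


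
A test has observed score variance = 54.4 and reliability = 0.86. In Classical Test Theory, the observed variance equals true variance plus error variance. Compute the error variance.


var_true = rxx * var_obs = 0.86 * 54.4 = 46.784
var_error = var_obs - var_true
var_error = 54.4 - 46.784
var_error = 7.616

7.616


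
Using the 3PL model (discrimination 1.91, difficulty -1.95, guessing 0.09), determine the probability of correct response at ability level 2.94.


logit = 1.91*(2.94 - -1.95) = 9.3399
P* = 1/(1 + exp(-9.3399)) = 0.9999
P = 0.09 + (1 - 0.09) * 0.9999
P = 0.9999

0.9999


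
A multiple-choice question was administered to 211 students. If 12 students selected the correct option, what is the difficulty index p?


Item difficulty p = number correct / total examinees
p = 12 / 211
p = 0.0569

0.0569


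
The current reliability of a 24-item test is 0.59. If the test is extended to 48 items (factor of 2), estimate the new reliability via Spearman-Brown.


r_new = (n * rxx) / (1 + (n-1) * rxx)
r_new = (2 * 0.59) / (1 + 1 * 0.59)
r_new = 1.18 / 1.59
r_new = 0.7421

0.7421


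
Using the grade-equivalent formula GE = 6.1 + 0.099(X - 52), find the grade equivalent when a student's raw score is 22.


raw - median = 22 - 52 = -30
slope * diff = 0.099 * -30 = -2.97
GE = 6.1 + -2.97
GE = 3.13

3.13


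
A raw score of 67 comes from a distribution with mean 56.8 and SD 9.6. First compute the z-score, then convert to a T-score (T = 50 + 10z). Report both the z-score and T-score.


z = (X - mean) / SD = (67 - 56.8) / 9.6
z = 10.2 / 9.6
z = 1.0625
T-score = T = 50 + 10z
Carry z at full precision (z = 10.2 / 9.6) into the conversion:
T-score = 50 + 10 * (10.2 / 9.6) = 50 + 102 / 9.6
T-score = 50 + 10.625
T-score = 60.625

60.625


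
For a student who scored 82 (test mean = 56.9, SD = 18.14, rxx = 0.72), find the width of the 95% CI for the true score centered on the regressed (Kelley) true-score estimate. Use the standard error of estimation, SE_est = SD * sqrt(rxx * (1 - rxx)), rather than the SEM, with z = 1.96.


True score estimate = 0.72*82 + 0.28*56.9 = 74.972
SE_est = SD * sqrt(rxx * (1 - rxx)) = 18.14 * sqrt(0.72 * 0.28) = 18.14 * sqrt(0.2016) = 8.14484
CI = T_est +/- z * SE_est, so width = 2 * z * SE_est = 2 * 1.96 * 8.14484
Width = 31.9278

31.9278


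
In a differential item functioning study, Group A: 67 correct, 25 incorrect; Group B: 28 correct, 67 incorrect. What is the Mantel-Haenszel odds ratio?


Odds_A = 67/25 = 2.68
Odds_B = 28/67 = 0.4179
OR = Odds_A / Odds_B = 2.68 / 0.4179
Exactly, OR = (67 * 67) / (25 * 28) = 4489 / 700
OR = 6.4129

6.4129


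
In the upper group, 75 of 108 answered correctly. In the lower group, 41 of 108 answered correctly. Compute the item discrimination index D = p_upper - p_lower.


p_upper = 75/108 = 0.6944
p_lower = 41/108 = 0.3796
D = 0.6944 - 0.3796 = 0.3148

0.3148


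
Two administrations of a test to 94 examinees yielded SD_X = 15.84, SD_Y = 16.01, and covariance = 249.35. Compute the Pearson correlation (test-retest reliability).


r = cov(X,Y) / (SD_X * SD_Y)
r = 249.35 / (15.84 * 16.01)
r = 249.35 / 253.5984
r = 0.9832

0.9832


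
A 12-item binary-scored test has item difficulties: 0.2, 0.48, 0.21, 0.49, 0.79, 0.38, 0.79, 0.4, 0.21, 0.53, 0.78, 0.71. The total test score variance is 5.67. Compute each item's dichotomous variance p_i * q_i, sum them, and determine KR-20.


For each item, compute p_i * q_i:
  Item 1: 0.2 * 0.8 = 0.16
  Item 2: 0.48 * 0.52 = 0.2496
  Item 3: 0.21 * 0.79 = 0.1659
  Item 4: 0.49 * 0.51 = 0.2499
  Item 5: 0.79 * 0.21 = 0.1659
  Item 6: 0.38 * 0.62 = 0.2356
  Item 7: 0.79 * 0.21 = 0.1659
  Item 8: 0.4 * 0.6 = 0.24
  Item 9: 0.21 * 0.79 = 0.1659
  Item 10: 0.53 * 0.47 = 0.2491
  Item 11: 0.78 * 0.22 = 0.1716
  Item 12: 0.71 * 0.29 = 0.2059
Sum(p_i * q_i) = 0.16 + 0.2496 + 0.1659 + 0.2499 + 0.1659 + 0.2356 + 0.1659 + 0.24 + 0.1659 + 0.2491 + 0.1716 + 0.2059 = 2.4253
KR-20 = (k/(k-1)) * (1 - Sum(p_i*q_i) / Var_total)
= (12/11) * (1 - 2.4253/5.67)
= 1.0909 * 0.5723
KR-20 = 0.6243

0.6243


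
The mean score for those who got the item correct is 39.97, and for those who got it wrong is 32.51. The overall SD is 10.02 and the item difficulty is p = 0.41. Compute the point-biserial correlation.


q = 1 - p = 0.59
rpb = ((M1 - M0) / SD) * sqrt(p * q)
rpb = ((39.97 - 32.51) / 10.02) * sqrt(0.41 * 0.59)
rpb = 0.3662

0.3662


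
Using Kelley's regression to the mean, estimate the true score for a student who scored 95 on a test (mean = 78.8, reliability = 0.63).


T_est = rxx * X + (1 - rxx) * mean
T_est = 0.63 * 95 + 0.37 * 78.8
T_est = 59.85 + 29.156
T_est = 89.006

89.006


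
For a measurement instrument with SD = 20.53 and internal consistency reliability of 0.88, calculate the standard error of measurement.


SEM = SD * sqrt(1 - rxx)
SEM = 20.53 * sqrt(1 - 0.88)
SEM = 20.53 * sqrt(0.12) = 20.53 * 0.34641
SEM = 7.1118

7.1118


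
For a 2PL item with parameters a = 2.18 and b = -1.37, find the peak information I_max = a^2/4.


For 2PL, max info at theta = b = -1.37
I_max = a^2 / 4 = 2.18^2 / 4
= 4.7524 / 4
I_max = 1.1881

1.1881


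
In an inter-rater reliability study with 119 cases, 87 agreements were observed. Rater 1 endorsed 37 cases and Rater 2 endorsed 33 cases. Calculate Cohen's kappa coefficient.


P_o = 87/119 = 0.731092
P_e = (37*33 + 82*86) / 14161 = 0.58421
kappa = (P_o - P_e) / (1 - P_e)
kappa = (0.731092 - 0.58421) / (1 - 0.58421)
kappa = 0.3533

0.3533


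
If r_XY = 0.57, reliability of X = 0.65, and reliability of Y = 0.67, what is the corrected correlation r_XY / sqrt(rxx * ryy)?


r_corrected = rxy / sqrt(rxx * ryy)
= 0.57 / sqrt(0.65 * 0.67)
= 0.57 / sqrt(0.4355)
= 0.57 / 0.659924
r_corrected = 0.8637

0.8637


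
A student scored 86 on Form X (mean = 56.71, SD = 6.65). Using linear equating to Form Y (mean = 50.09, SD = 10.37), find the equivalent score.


slope = SD_Y / SD_X = 10.37 / 6.65 ~ 1.5594
intercept = mean_Y - slope * mean_X = 50.09 - (10.37 / 6.65) * 56.71 ~ -38.3435
Y = slope * X + intercept. To avoid rounding drift from the rounded slope/intercept, evaluate the equivalent form Y = mean_Y + SD_Y * (X - mean_X) / SD_X at full precision:
Y = 50.09 + 10.37 * (86 - 56.71) / 6.65
Y = 50.09 + 10.37 * 29.29 / 6.65
Y = 50.09 + 303.7373 / 6.65
Y = 50.09 + 45.6748
Y = 95.7648

95.7648


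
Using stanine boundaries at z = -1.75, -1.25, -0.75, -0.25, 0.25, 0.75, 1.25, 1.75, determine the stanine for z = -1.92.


Stanine boundaries: [-1.75, -1.25, -0.75, -0.25, 0.25, 0.75, 1.25, 1.75]
z = -1.92
Check each boundary:
  z < -1.75
  z < -1.25
  z < -0.75
  z < -0.25
  z < 0.25
  z < 0.75
  z < 1.25
  z < 1.75
Highest qualifying boundary gives stanine = 1

1


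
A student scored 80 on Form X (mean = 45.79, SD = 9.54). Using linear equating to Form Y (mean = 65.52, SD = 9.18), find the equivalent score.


slope = SD_Y / SD_X = 9.18 / 9.54 ~ 0.9623
intercept = mean_Y - slope * mean_X = 65.52 - (9.18 / 9.54) * 45.79 ~ 21.4579
Y = slope * X + intercept. To avoid rounding drift from the rounded slope/intercept, evaluate the equivalent form Y = mean_Y + SD_Y * (X - mean_X) / SD_X at full precision:
Y = 65.52 + 9.18 * (80 - 45.79) / 9.54
Y = 65.52 + 9.18 * 34.21 / 9.54
Y = 65.52 + 314.0478 / 9.54
Y = 65.52 + 32.9191
Y = 98.4391

98.4391


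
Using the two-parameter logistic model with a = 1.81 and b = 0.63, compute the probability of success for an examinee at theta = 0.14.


a*(theta - b) = 1.81 * (0.14 - 0.63) = -0.8869
exp(--0.8869) = 2.4276
P = 1 / (1 + 2.4276)
P = 0.2917

0.2917


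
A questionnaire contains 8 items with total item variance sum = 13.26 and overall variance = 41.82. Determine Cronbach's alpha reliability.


alpha = (k/(k-1)) * (1 - sum(si^2)/s_total^2)
= (8/7) * (1 - 13.26/41.82)
alpha = 0.7805

0.7805


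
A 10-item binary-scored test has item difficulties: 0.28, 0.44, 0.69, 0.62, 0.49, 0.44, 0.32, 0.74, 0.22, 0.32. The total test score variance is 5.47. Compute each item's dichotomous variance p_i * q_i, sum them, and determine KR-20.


For each item, compute p_i * q_i:
  Item 1: 0.28 * 0.72 = 0.2016
  Item 2: 0.44 * 0.56 = 0.2464
  Item 3: 0.69 * 0.31 = 0.2139
  Item 4: 0.62 * 0.38 = 0.2356
  Item 5: 0.49 * 0.51 = 0.2499
  Item 6: 0.44 * 0.56 = 0.2464
  Item 7: 0.32 * 0.68 = 0.2176
  Item 8: 0.74 * 0.26 = 0.1924
  Item 9: 0.22 * 0.78 = 0.1716
  Item 10: 0.32 * 0.68 = 0.2176
Sum(p_i * q_i) = 0.2016 + 0.2464 + 0.2139 + 0.2356 + 0.2499 + 0.2464 + 0.2176 + 0.1924 + 0.1716 + 0.2176 = 2.193
KR-20 = (k/(k-1)) * (1 - Sum(p_i*q_i) / Var_total)
= (10/9) * (1 - 2.193/5.47)
= 1.1111 * 0.5991
KR-20 = 0.6657

0.6657


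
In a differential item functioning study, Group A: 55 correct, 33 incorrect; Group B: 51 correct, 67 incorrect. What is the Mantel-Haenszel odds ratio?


Odds_A = 55/33 = 1.6667
Odds_B = 51/67 = 0.7612
OR = Odds_A / Odds_B = 1.6667 / 0.7612
Exactly, OR = (55 * 67) / (33 * 51) = 3685 / 1683
OR = 2.1895

2.1895


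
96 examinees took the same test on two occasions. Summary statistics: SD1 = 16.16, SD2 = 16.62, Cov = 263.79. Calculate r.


r = cov(X,Y) / (SD_X * SD_Y)
r = 263.79 / (16.16 * 16.62)
r = 263.79 / 268.5792
r = 0.9822

0.9822


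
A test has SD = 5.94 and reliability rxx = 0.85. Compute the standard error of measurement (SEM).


SEM = SD * sqrt(1 - rxx)
SEM = 5.94 * sqrt(1 - 0.85)
SEM = 5.94 * sqrt(0.15) = 5.94 * 0.387298
SEM = 2.3006

2.3006


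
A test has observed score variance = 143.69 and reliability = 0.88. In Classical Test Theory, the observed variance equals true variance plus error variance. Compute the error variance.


var_true = rxx * var_obs = 0.88 * 143.69 = 126.4472
var_error = var_obs - var_true
var_error = 143.69 - 126.4472
var_error = 17.2428

17.2428


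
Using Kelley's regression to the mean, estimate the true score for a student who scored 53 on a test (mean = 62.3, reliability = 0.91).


T_est = rxx * X + (1 - rxx) * mean
T_est = 0.91 * 53 + 0.09 * 62.3
T_est = 48.23 + 5.607
T_est = 53.837

53.837


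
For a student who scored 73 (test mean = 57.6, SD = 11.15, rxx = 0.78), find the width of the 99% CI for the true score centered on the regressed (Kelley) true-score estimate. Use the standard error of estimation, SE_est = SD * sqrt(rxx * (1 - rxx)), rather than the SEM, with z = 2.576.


True score estimate = 0.78*73 + 0.22*57.6 = 69.612
SE_est = SD * sqrt(rxx * (1 - rxx)) = 11.15 * sqrt(0.78 * 0.22) = 11.15 * sqrt(0.1716) = 4.618846
CI = T_est +/- z * SE_est, so width = 2 * z * SE_est = 2 * 2.576 * 4.618846
Width = 23.7963

23.7963


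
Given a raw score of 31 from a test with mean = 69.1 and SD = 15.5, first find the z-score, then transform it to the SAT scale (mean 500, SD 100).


z = (X - mean) / SD = (31 - 69.1) / 15.5
z = -38.1 / 15.5
z = -2.4581
SAT-scale = SAT = 500 + 100z
Carry z at full precision (z = -38.1 / 15.5) into the conversion:
SAT-scale = 500 + 100 * (-38.1 / 15.5) = 500 + -3810 / 15.5
SAT-scale = 500 + -245.8065
SAT-scale = 254.1935

254.1935


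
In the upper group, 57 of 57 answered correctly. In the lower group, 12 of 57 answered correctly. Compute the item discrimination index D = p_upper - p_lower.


p_upper = 57/57 = 1.0
p_lower = 12/57 = 0.2105
D = 1.0 - 0.2105 = 0.7895

0.7895


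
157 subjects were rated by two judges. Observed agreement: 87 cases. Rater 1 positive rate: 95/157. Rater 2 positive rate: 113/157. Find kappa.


P_o = 87/157 = 0.55414
P_e = (95*113 + 62*44) / 24649 = 0.546188
kappa = (P_o - P_e) / (1 - P_e)
kappa = (0.55414 - 0.546188) / (1 - 0.546188)
kappa = 0.0175

0.0175


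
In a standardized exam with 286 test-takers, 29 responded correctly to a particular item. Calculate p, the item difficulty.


Item difficulty p = number correct / total examinees
p = 29 / 286
p = 0.1014

0.1014


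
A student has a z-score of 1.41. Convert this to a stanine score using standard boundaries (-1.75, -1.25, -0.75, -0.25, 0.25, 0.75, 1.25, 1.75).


Stanine boundaries: [-1.75, -1.25, -0.75, -0.25, 0.25, 0.75, 1.25, 1.75]
z = 1.41
Check each boundary:
  z >= -1.75 -> could be stanine 2
  z >= -1.25 -> could be stanine 3
  z >= -0.75 -> could be stanine 4
  z >= -0.25 -> could be stanine 5
  z >= 0.25 -> could be stanine 6
  z >= 0.75 -> could be stanine 7
  z >= 1.25 -> could be stanine 8
  z < 1.75
Highest qualifying boundary gives stanine = 8

8


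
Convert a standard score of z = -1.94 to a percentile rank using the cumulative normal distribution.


CDF(z) = 0.5 * (1 + erf(z/sqrt(2)))
erf(-1.3718) = -0.9476
CDF = 0.0262
Percentile rank = 0.0262 * 100 = 2.62

2.62


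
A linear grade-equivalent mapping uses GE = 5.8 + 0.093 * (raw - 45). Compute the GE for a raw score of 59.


raw - median = 59 - 45 = 14
slope * diff = 0.093 * 14 = 1.302
GE = 5.8 + 1.302
GE = 7.102

7.102


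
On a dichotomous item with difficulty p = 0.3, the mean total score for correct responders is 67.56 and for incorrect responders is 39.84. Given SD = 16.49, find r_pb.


q = 1 - p = 0.7
rpb = ((M1 - M0) / SD) * sqrt(p * q)
rpb = ((67.56 - 39.84) / 16.49) * sqrt(0.3 * 0.7)
rpb = 0.7703

0.7703


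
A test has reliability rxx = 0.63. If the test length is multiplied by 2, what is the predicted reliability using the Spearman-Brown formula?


r_new = (n * rxx) / (1 + (n-1) * rxx)
r_new = (2 * 0.63) / (1 + 1 * 0.63)
r_new = 1.26 / 1.63
r_new = 0.773

0.773


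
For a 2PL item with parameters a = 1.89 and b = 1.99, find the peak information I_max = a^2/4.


For 2PL, max info at theta = b = 1.99
I_max = a^2 / 4 = 1.89^2 / 4
= 3.5721 / 4
I_max = 0.893

0.893


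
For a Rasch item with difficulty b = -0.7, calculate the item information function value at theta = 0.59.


P = 1/(1+exp(-(0.59--0.7))) = 0.7841
I = P*(1-P) = 0.7841 * 0.2159
I = 0.1693

0.1693


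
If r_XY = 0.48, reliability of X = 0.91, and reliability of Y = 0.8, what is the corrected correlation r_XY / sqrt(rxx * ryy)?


r_corrected = rxy / sqrt(rxx * ryy)
= 0.48 / sqrt(0.91 * 0.8)
= 0.48 / sqrt(0.728)
= 0.48 / 0.853229
r_corrected = 0.5626

0.5626


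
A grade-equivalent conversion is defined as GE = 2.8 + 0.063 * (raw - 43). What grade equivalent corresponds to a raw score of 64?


raw - median = 64 - 43 = 21
slope * diff = 0.063 * 21 = 1.323
GE = 2.8 + 1.323
GE = 4.123

4.123


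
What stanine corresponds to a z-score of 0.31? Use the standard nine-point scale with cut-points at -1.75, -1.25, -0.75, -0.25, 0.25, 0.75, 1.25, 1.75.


Stanine boundaries: [-1.75, -1.25, -0.75, -0.25, 0.25, 0.75, 1.25, 1.75]
z = 0.31
Check each boundary:
  z >= -1.75 -> could be stanine 2
  z >= -1.25 -> could be stanine 3
  z >= -0.75 -> could be stanine 4
  z >= -0.25 -> could be stanine 5
  z >= 0.25 -> could be stanine 6
  z < 0.75
  z < 1.25
  z < 1.75
Highest qualifying boundary gives stanine = 6

6


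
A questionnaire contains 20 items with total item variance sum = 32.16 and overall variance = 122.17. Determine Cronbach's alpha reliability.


alpha = (k/(k-1)) * (1 - sum(si^2)/s_total^2)
= (20/19) * (1 - 32.16/122.17)
alpha = 0.7755

0.7755


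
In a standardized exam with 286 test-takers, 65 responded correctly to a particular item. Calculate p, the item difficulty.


Item difficulty p = number correct / total examinees
p = 65 / 286
p = 0.2273

0.2273


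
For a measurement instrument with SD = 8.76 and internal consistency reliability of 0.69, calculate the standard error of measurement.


SEM = SD * sqrt(1 - rxx)
SEM = 8.76 * sqrt(1 - 0.69)
SEM = 8.76 * sqrt(0.31) = 8.76 * 0.556776
SEM = 4.8774

4.8774


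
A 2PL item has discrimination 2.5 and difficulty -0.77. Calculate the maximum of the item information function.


For 2PL, max info at theta = b = -0.77
I_max = a^2 / 4 = 2.5^2 / 4
= 6.25 / 4
I_max = 1.5625

1.5625


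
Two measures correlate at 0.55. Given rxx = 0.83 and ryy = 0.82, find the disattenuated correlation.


r_corrected = rxy / sqrt(rxx * ryy)
= 0.55 / sqrt(0.83 * 0.82)
= 0.55 / sqrt(0.6806)
= 0.55 / 0.824985
r_corrected = 0.6667

0.6667


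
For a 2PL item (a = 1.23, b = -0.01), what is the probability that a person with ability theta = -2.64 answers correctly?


a*(theta - b) = 1.23 * (-2.64 - -0.01) = -3.2349
exp(--3.2349) = 25.4038
P = 1 / (1 + 25.4038)
P = 0.0379

0.0379


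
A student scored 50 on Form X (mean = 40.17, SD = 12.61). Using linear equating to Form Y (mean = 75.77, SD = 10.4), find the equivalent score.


slope = SD_Y / SD_X = 10.4 / 12.61 ~ 0.8247
intercept = mean_Y - slope * mean_X = 75.77 - (10.4 / 12.61) * 40.17 ~ 42.6401
Y = slope * X + intercept. To avoid rounding drift from the rounded slope/intercept, evaluate the equivalent form Y = mean_Y + SD_Y * (X - mean_X) / SD_X at full precision:
Y = 75.77 + 10.4 * (50 - 40.17) / 12.61
Y = 75.77 + 10.4 * 9.83 / 12.61
Y = 75.77 + 102.232 / 12.61
Y = 75.77 + 8.1072
Y = 83.8772

83.8772
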